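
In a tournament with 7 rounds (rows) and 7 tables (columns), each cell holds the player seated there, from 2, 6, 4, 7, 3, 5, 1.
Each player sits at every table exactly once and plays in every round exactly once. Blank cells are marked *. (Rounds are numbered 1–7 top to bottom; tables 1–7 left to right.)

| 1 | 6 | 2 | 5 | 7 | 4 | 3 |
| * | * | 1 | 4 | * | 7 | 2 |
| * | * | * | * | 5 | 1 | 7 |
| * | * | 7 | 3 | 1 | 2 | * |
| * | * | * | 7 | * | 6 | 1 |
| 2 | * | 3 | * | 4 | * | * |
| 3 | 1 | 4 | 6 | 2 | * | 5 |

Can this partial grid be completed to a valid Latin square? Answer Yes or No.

No

Round 7, table 6: round 7 together with table 6 already contain {2, 6, 4, 7, 3, 5, 1} — every symbol — so nothing can go there. The grid has no valid completion.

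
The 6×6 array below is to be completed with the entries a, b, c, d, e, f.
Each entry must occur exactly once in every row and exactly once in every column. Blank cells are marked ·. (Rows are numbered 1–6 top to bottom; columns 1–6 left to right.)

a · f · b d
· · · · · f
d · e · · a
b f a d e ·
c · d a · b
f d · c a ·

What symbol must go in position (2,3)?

Row 1, column 4: row 1 has {a, b, d, f} and column 4 has {a, c, d}, leaving only e.
Row 1, column 2: row 1 has {a, b, d, e, f} and column 2 has {d, f}, leaving only c.
Row 2, column 1: row 2 has {f} and column 1 has {a, b, c, d, f}, leaving only e.
Row 2, column 4: row 2 has {e, f} and column 4 has {a, c, d, e}, leaving only b.
Row 2 already has {b, e, f} and column 3 already has {a, d, e, f}, so row 2, column 3 must be c.

c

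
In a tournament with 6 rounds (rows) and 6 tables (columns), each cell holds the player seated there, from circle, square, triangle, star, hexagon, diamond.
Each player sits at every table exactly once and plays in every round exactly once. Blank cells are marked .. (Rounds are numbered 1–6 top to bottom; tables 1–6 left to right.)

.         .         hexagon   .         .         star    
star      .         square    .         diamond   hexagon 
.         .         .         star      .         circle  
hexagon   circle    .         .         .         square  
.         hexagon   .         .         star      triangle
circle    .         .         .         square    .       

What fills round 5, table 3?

Round 2, table 2: round 2 has {square, star, hexagon, diamond} and table 2 has {circle, hexagon}, leaving only triangle.
Round 2, table 4: round 2 has {square, triangle, star, hexagon, diamond} and table 4 has {star}, leaving only circle.
Round 4, table 5: round 4 has {circle, square, hexagon} and table 5 has {square, star, diamond}, leaving only triangle.
Round 1, table 5: round 1 has {star, hexagon} and table 5 has {square, triangle, star, diamond}, leaving only circle.
Round 3, table 5: round 3 has {circle, star} and table 5 has {circle, square, triangle, star, diamond}, leaving only hexagon.
Round 4, table 4: round 4 has {circle, square, triangle, hexagon} and table 4 has {circle, star}, leaving only diamond.
Round 4, table 3: round 4 has {circle, square, triangle, hexagon, diamond} and table 3 has {square, hexagon}, leaving only star.
Round 5, table 4: round 5 has {triangle, star, hexagon} and table 4 has {circle, star, diamond}, leaving only square.
Round 1, table 4: round 1 has {circle, star, hexagon} and table 4 has {circle, square, star, diamond}, leaving only triangle.
Round 5, table 1: round 5 has {square, triangle, star, hexagon} and table 1 has {circle, star, hexagon}, leaving only diamond.
Round 5 already has {square, triangle, star, hexagon, diamond} and table 3 already has {square, star, hexagon}, so round 5, table 3 must be circle.

circle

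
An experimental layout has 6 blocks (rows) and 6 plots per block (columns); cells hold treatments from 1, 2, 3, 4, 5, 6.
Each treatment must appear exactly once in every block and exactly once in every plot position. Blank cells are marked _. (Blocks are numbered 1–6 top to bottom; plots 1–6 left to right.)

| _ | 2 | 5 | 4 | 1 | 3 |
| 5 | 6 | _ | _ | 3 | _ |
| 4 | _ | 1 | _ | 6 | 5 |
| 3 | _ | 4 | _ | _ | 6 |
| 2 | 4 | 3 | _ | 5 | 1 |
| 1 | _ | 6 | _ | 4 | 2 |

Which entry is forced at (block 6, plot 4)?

3

Block 1, plot 1: block 1 has {1, 2, 3, 4, 5} and plot 1 has {1, 2, 3, 4, 5}, leaving only 6.
Block 2, plot 3: block 2 has {3, 5, 6} and plot 3 has {1, 3, 4, 5, 6}, leaving only 2.
Block 2, plot 4: block 2 has {2, 3, 5, 6} and plot 4 has {4}, leaving only 1.
Block 2, plot 6: block 2 has {1, 2, 3, 5, 6} and plot 6 has {1, 2, 3, 5, 6}, leaving only 4.
Block 3, plot 2: block 3 has {1, 4, 5, 6} and plot 2 has {2, 4, 6}, leaving only 3.
Block 3, plot 4: block 3 has {1, 3, 4, 5, 6} and plot 4 has {1, 4}, leaving only 2.
Block 4, plot 4: block 4 has {3, 4, 6} and plot 4 has {1, 2, 4}, leaving only 5.
Block 6 already has {1, 2, 4, 6} and plot 4 already has {1, 2, 4, 5}, so block 6, plot 4 must be 3.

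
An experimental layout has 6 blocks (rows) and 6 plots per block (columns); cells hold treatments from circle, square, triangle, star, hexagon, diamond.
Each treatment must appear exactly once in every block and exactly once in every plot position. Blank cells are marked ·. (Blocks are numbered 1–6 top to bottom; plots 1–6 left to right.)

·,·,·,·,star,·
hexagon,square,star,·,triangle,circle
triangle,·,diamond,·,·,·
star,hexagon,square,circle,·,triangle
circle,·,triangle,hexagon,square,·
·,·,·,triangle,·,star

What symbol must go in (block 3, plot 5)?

hexagon

Block 2, plot 4: block 2 has {circle, square, triangle, star, hexagon} and plot 4 has {circle, triangle, hexagon}, leaving only diamond.
Block 1, plot 4: block 1 has {star} and plot 4 has {circle, triangle, hexagon, diamond}, leaving only square.
Block 1, plot 1: block 1 has {square, star} and plot 1 has {circle, triangle, star, hexagon}, leaving only diamond.
Block 1, plot 6: block 1 has {square, star, diamond} and plot 6 has {circle, triangle, star}, leaving only hexagon.
Block 1, plot 3: block 1 has {square, star, hexagon, diamond} and plot 3 has {square, triangle, star, diamond}, leaving only circle.
Block 1, plot 2: block 1 has {circle, square, star, hexagon, diamond} and plot 2 has {square, hexagon}, leaving only triangle.
Block 3, plot 4: block 3 has {triangle, diamond} and plot 4 has {circle, square, triangle, hexagon, diamond}, leaving only star.
Block 3, plot 2: block 3 has {triangle, star, diamond} and plot 2 has {square, triangle, hexagon}, leaving only circle.
Block 3 already has {circle, triangle, star, diamond} and plot 5 already has {square, triangle, star}, so block 3, plot 5 must be hexagon.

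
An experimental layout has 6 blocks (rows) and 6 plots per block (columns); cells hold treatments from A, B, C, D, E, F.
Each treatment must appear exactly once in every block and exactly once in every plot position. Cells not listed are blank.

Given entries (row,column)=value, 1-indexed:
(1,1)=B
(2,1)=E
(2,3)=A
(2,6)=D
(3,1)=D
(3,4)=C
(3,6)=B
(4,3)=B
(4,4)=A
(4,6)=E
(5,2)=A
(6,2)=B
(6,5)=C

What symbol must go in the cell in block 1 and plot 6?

Block 1, plot 6 is narrowed to {A, C, F}.
If it were C, then block 2, plot 5 would be left with no valid symbol.
If it were F, then block 6, plot 6 would be left with no valid symbol.
So block 1, plot 6 must be A.

A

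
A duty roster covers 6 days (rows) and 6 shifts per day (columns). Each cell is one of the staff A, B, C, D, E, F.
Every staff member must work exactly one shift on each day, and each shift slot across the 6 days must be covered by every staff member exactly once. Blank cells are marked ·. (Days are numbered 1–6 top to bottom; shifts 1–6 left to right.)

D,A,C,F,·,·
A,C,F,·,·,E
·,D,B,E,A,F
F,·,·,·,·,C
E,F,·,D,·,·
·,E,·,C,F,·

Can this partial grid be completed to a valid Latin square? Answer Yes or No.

No

Day 1, shift 6: day 1 has {A, C, D, F} and shift 6 has {C, E, F}, so it must be B.
Day 1, shift 5: day 1 has {A, B, C, D, F} and shift 5 has {A, F}, so it must be E.
Day 2, shift 4: day 2 has {A, C, E, F} and shift 4 has {C, D, E, F}, so it must be B.
Day 2, shift 5: day 2 has {A, B, C, E, F} and shift 5 has {A, E, F}, so it must be D.
Day 3, shift 1: day 3 has {A, B, D, E, F} and shift 1 has {A, D, E, F}, so it must be C.
Day 4, shift 2: day 4 has {C, F} and shift 2 has {A, C, D, E, F}, so it must be B.
Now day 4, shift 5: day 4 together with shift 5 already contain {A, B, C, D, E, F} — every symbol — so nothing can go there. The grid has no valid completion.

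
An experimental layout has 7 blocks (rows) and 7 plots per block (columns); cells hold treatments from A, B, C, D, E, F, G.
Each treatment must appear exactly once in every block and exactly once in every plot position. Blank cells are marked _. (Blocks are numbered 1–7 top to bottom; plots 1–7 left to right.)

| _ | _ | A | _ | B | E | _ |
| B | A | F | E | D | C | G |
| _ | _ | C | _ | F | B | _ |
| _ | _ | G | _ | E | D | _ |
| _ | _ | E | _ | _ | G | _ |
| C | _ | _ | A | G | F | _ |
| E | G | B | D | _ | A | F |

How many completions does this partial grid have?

7

Block 1, plot 1: eliminating its block and plot leaves {D, F, G}.
Block 1, plot 2: eliminating its block and plot leaves {C, D, F}.
Block 1, plot 4: eliminating its block and plot leaves {C, F, G}.
Block 1, plot 7: eliminating its block and plot leaves {C, D}.
Block 3, plot 1: eliminating its block and plot leaves {A, D, G}.
Block 3, plot 2: eliminating its block and plot leaves {D, E}.
Block 3, plot 4: eliminating its block and plot leaves {G}.
Block 3, plot 7: eliminating its block and plot leaves {A, D, E}.
Block 4, plot 1: eliminating its block and plot leaves {A, F}.
Block 4, plot 2: eliminating its block and plot leaves {B, C, F}.
Block 4, plot 4: eliminating its block and plot leaves {B, C, F}.
Block 4, plot 7: eliminating its block and plot leaves {A, B, C}.
Block 5, plot 1: eliminating its block and plot leaves {A, D, F}.
Block 5, plot 2: eliminating its block and plot leaves {B, C, D, F}.
Block 5, plot 4: eliminating its block and plot leaves {B, C, F}.
Block 5, plot 5: eliminating its block and plot leaves {A, C}.
Block 5, plot 7: eliminating its block and plot leaves {A, B, C, D}.
Block 6, plot 2: eliminating its block and plot leaves {B, D, E}.
Block 6, plot 3: eliminating its block and plot leaves {D}.
Block 6, plot 7: eliminating its block and plot leaves {B, D, E}.
Block 7, plot 5: eliminating its block and plot leaves {C}.
Enumerating the assignments across these blanks that avoid any block or plot repeat gives 7 completions.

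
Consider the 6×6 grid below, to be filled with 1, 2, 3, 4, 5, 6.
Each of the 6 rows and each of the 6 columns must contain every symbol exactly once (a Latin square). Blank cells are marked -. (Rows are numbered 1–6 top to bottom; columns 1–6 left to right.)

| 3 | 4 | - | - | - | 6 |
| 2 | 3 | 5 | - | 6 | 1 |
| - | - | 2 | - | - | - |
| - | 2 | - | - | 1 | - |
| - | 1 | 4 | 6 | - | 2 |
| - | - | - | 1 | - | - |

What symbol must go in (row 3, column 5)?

4

Row 1, column 3: row 1 has {3, 4, 6} and column 3 has {2, 4, 5}, leaving only 1.
Row 2, column 4: row 2 has {1, 2, 3, 5, 6} and column 4 has {1, 6}, leaving only 4.
Row 5, column 1: row 5 has {1, 2, 4, 6} and column 1 has {2, 3}, leaving only 5.
Row 5, column 5: row 5 has {1, 2, 4, 5, 6} and column 5 has {1, 6}, leaving only 3.
Row 3, column 5 is narrowed to {4, 5}.
If it were 5, then row 4, column 4 would be left with no valid symbol.
So row 3, column 5 must be 4.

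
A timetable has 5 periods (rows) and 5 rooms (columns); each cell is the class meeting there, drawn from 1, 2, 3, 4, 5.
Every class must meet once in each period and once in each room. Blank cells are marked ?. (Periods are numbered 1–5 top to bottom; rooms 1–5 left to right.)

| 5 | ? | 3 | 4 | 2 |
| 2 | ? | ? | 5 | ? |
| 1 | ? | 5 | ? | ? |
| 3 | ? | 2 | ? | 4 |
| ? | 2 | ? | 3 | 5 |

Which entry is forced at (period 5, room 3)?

1

Period 1, room 2: period 1 has {2, 3, 4, 5} and room 2 has {2}, leaving only 1.
Period 3, room 4: period 3 has {1, 5} and room 4 has {3, 4, 5}, leaving only 2.
Period 3, room 5: period 3 has {1, 2, 5} and room 5 has {2, 4, 5}, leaving only 3.
Period 2, room 5: period 2 has {2, 5} and room 5 has {2, 3, 4, 5}, leaving only 1.
Period 2, room 3: period 2 has {1, 2, 5} and room 3 has {2, 3, 5}, leaving only 4.
Period 5 already has {2, 3, 5} and room 3 already has {2, 3, 4, 5}, so period 5, room 3 must be 1.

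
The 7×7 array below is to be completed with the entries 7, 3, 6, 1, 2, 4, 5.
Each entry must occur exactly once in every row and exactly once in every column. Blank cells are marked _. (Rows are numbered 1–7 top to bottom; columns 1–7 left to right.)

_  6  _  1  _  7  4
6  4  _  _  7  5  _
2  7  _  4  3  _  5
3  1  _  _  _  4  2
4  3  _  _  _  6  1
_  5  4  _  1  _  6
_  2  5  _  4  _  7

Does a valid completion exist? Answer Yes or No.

Yes

No row or column among the givens repeats a symbol, and propagating forced cells runs into no contradiction.
One valid completion exists (for instance, 5 6 3 1 2 7 4 / 6 4 1 2 7 5 3 / 2 7 6 4 3 1 5 / 3 1 7 5 6 4 2 / 4 3 2 7 5 6 1 / 7 5 4 3 1 2 6 / 1 2 5 6 4 3 7).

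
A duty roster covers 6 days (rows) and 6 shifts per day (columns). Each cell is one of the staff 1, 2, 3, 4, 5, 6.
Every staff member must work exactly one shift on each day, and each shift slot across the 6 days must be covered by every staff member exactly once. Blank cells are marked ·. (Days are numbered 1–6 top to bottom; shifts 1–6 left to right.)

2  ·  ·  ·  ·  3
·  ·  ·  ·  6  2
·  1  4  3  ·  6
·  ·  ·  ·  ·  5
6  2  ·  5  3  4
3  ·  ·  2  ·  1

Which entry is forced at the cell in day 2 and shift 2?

Day 3, shift 1: day 3 has {1, 3, 4, 6} and shift 1 has {2, 3, 6}, leaving only 5.
Day 3, shift 5: day 3 has {1, 3, 4, 5, 6} and shift 5 has {3, 6}, leaving only 2.
Day 5, shift 3: day 5 has {2, 3, 4, 5, 6} and shift 3 has {4}, leaving only 1.
Day 2, shift 2 is narrowed to {3, 4, 5}.
If it were 3, then day 6, shift 3 would be left with no valid symbol.
If it were 4, then day 2, shift 4 would be left with no valid symbol.
So day 2, shift 2 must be 5.

5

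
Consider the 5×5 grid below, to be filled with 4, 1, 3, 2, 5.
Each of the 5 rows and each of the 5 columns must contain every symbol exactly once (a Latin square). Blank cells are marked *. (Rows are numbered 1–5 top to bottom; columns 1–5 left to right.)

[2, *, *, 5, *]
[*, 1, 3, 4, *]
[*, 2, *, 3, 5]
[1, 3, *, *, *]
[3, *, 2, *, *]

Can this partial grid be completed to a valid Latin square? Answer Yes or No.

No

Row 1, column 2: row 1 has {2, 5} and column 2 has {1, 3, 2}, so it must be 4.
Row 1, column 3: row 1 has {4, 2, 5} and column 3 has {3, 2}, so it must be 1.
Row 1, column 5: row 1 has {4, 1, 2, 5} and column 5 has {5}, so it must be 3.
Row 2, column 1: row 2 has {4, 1, 3} and column 1 has {1, 3, 2}, so it must be 5.
Row 2, column 5: row 2 has {4, 1, 3, 5} and column 5 has {3, 5}, so it must be 2.
Row 3, column 1: row 3 has {3, 2, 5} and column 1 has {1, 3, 2, 5}, so it must be 4.
Now row 3, column 3: row 3 together with column 3 already contain {4, 1, 3, 2, 5} — every symbol — so nothing can go there. The grid has no valid completion.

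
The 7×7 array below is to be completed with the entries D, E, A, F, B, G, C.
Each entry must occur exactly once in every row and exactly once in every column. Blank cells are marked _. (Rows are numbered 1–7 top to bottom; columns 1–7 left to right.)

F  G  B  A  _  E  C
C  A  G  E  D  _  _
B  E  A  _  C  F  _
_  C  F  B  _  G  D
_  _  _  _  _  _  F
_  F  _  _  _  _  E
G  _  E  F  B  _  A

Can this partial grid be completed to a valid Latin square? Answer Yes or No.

No

Row 1, column 5: row 1 together with column 5 already contain {D, E, A, F, B, G, C} — every symbol — so nothing can go there. The grid has no valid completion.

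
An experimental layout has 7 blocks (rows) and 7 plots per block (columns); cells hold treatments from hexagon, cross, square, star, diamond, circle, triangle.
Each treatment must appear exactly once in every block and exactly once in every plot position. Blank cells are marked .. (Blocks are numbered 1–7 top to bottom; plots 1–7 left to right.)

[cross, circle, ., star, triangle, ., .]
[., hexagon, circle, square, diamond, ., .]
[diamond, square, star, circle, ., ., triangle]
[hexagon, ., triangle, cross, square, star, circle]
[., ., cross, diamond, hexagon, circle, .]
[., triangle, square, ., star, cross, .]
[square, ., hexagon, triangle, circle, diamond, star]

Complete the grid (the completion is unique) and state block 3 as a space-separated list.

diamond square star circle cross hexagon triangle

Block 3, plot 5: block 3 has {square, star, diamond, circle, triangle} and plot 5 has {hexagon, square, star, diamond, circle, triangle}, leaving only cross.
Block 3, plot 6: block 3 has {cross, square, star, diamond, circle, triangle} and plot 6 has {cross, star, diamond, circle}, leaving only hexagon.
So block 3 reads: diamond square star circle cross hexagon triangle.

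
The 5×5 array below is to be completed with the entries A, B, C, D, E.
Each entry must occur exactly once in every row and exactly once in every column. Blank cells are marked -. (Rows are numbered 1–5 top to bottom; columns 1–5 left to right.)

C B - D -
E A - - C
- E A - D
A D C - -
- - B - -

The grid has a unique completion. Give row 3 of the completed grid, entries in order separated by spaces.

Row 3, column 1: row 3 has {A, D, E} and column 1 has {A, C, E}, leaving only B.
Row 3, column 4: row 3 has {A, B, D, E} and column 4 has {D}, leaving only C.
So row 3 reads: B E A C D.

B E A C D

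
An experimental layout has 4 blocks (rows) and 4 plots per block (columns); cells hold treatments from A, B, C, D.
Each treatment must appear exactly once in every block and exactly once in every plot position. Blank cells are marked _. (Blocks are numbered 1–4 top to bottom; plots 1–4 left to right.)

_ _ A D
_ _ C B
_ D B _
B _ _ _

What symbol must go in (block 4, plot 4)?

A

Block 1, plot 1: block 1 has {A, D} and plot 1 has {B}, leaving only C.
Block 1, plot 2: block 1 has {A, C, D} and plot 2 has {D}, leaving only B.
Block 2, plot 2: block 2 has {B, C} and plot 2 has {B, D}, leaving only A.
Block 2, plot 1: block 2 has {A, B, C} and plot 1 has {B, C}, leaving only D.
Block 3, plot 1: block 3 has {B, D} and plot 1 has {B, C, D}, leaving only A.
Block 3, plot 4: block 3 has {A, B, D} and plot 4 has {B, D}, leaving only C.
Block 4 already has {B} and plot 4 already has {B, C, D}, so block 4, plot 4 must be A.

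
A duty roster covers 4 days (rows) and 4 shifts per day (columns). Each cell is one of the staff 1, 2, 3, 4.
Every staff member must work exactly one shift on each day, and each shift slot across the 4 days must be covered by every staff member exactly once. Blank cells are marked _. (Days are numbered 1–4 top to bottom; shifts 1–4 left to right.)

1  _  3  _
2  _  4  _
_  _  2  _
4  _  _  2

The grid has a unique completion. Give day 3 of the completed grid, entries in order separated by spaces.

3 4 2 1

Day 3, shift 1: day 3 has {2} and shift 1 has {1, 2, 4}, leaving only 3.
Day 1, shift 4: day 1 has {1, 3} and shift 4 has {2}, leaving only 4.
Day 3, shift 4: day 3 has {2, 3} and shift 4 has {2, 4}, leaving only 1.
Day 3, shift 2: day 3 has {1, 2, 3} and shift 2 has {}, leaving only 4.
So day 3 reads: 3 4 2 1.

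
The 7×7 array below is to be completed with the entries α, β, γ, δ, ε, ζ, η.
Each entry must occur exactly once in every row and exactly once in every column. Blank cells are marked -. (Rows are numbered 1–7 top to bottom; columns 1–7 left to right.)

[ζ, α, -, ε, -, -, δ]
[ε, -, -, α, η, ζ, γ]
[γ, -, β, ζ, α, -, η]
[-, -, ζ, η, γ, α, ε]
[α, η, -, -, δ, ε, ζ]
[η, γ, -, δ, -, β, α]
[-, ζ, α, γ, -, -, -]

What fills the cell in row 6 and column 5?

Row 1, column 5: row 1 has {α, δ, ε, ζ} and column 5 has {α, γ, δ, η}, leaving only β.
Row 2, column 3: row 2 has {α, γ, ε, ζ, η} and column 3 has {α, β, ζ}, leaving only δ.
Row 2, column 2: row 2 has {α, γ, δ, ε, ζ, η} and column 2 has {α, γ, ζ, η}, leaving only β.
Row 3, column 6: row 3 has {α, β, γ, ζ, η} and column 6 has {α, β, ε, ζ}, leaving only δ.
Row 3, column 2: row 3 has {α, β, γ, δ, ζ, η} and column 2 has {α, β, γ, ζ, η}, leaving only ε.
Row 4, column 2: row 4 has {α, γ, ε, ζ, η} and column 2 has {α, β, γ, ε, ζ, η}, leaving only δ.
Row 4, column 1: row 4 has {α, γ, δ, ε, ζ, η} and column 1 has {α, γ, ε, ζ, η}, leaving only β.
Row 5, column 3: row 5 has {α, δ, ε, ζ, η} and column 3 has {α, β, δ, ζ}, leaving only γ.
Row 1, column 3: row 1 has {α, β, δ, ε, ζ} and column 3 has {α, β, γ, δ, ζ}, leaving only η.
Row 1, column 6: row 1 has {α, β, δ, ε, ζ, η} and column 6 has {α, β, δ, ε, ζ}, leaving only γ.
Row 5, column 4: row 5 has {α, γ, δ, ε, ζ, η} and column 4 has {α, γ, δ, ε, ζ, η}, leaving only β.
Row 6, column 3: row 6 has {α, β, γ, δ, η} and column 3 has {α, β, γ, δ, ζ, η}, leaving only ε.
Row 6 already has {α, β, γ, δ, ε, η} and column 5 already has {α, β, γ, δ, η}, so row 6, column 5 must be ζ.

ζ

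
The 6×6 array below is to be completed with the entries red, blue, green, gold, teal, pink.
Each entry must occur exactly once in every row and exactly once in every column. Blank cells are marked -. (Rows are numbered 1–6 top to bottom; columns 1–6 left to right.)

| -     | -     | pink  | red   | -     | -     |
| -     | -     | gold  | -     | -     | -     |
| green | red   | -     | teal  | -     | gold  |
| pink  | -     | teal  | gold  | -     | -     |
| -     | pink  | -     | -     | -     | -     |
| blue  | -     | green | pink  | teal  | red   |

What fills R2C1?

red

Row 3, column 3: row 3 has {red, green, gold, teal} and column 3 has {green, gold, teal, pink}, leaving only blue.
Row 3, column 5: row 3 has {red, blue, green, gold, teal} and column 5 has {teal}, leaving only pink.
Row 5, column 3: row 5 has {pink} and column 3 has {blue, green, gold, teal, pink}, leaving only red.
Row 6, column 2: row 6 has {red, blue, green, teal, pink} and column 2 has {red, pink}, leaving only gold.
Row 2, column 1 is narrowed to {red, teal}.
If it were teal, then row 5, column 1 would be left with no valid symbol.
So row 2, column 1 must be red.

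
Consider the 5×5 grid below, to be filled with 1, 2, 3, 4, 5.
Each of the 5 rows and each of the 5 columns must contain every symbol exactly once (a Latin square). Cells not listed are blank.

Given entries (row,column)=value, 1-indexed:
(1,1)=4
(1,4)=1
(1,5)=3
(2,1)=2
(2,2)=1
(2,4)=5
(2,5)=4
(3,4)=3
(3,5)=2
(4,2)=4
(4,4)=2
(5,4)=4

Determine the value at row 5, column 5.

Row 2, column 3: row 2 has {1, 2, 4, 5} and column 3 has {}, leaving only 3.
Row 3, column 2: row 3 has {2, 3} and column 2 has {1, 4}, leaving only 5.
Row 1, column 2: row 1 has {1, 3, 4} and column 2 has {1, 4, 5}, leaving only 2.
Row 1, column 3: row 1 has {1, 2, 3, 4} and column 3 has {3}, leaving only 5.
Row 3, column 1: row 3 has {2, 3, 5} and column 1 has {2, 4}, leaving only 1.
Row 3, column 3: row 3 has {1, 2, 3, 5} and column 3 has {3, 5}, leaving only 4.
Row 4, column 3: row 4 has {2, 4} and column 3 has {3, 4, 5}, leaving only 1.
Row 4, column 5: row 4 has {1, 2, 4} and column 5 has {2, 3, 4}, leaving only 5.
Row 5 already has {4} and column 5 already has {2, 3, 4, 5}, so row 5, column 5 must be 1.

1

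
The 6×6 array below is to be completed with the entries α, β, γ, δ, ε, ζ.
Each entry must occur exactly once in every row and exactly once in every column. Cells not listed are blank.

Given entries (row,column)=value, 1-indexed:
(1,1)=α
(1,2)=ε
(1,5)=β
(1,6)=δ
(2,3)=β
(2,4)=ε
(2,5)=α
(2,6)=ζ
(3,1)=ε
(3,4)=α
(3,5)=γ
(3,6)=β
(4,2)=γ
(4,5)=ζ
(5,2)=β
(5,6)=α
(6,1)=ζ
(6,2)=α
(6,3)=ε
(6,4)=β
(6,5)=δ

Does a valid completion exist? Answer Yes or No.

No row or column among the givens repeats a symbol, and propagating forced cells runs into no contradiction.
One valid completion exists (for instance, α ε ζ γ β δ / γ δ β ε α ζ / ε ζ δ α γ β / β γ α δ ζ ε / δ β γ ζ ε α / ζ α ε β δ γ).

Yes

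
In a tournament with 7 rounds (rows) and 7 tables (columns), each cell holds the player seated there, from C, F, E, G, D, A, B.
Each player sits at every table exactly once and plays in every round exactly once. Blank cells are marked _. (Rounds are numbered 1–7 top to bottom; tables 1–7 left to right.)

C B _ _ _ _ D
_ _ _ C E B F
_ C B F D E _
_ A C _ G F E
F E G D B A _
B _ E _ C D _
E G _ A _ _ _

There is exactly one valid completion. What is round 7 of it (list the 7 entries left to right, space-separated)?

Round 7, table 5: round 7 has {E, G, A} and table 5 has {C, E, G, D, B}, leaving only F.
Round 7, table 3: round 7 has {F, E, G, A} and table 3 has {C, E, G, B}, leaving only D.
Round 7, table 6: round 7 has {F, E, G, D, A} and table 6 has {F, E, D, A, B}, leaving only C.
Round 7, table 7: round 7 has {C, F, E, G, D, A} and table 7 has {F, E, D}, leaving only B.
So round 7 reads: E G D A F C B.

E G D A F C B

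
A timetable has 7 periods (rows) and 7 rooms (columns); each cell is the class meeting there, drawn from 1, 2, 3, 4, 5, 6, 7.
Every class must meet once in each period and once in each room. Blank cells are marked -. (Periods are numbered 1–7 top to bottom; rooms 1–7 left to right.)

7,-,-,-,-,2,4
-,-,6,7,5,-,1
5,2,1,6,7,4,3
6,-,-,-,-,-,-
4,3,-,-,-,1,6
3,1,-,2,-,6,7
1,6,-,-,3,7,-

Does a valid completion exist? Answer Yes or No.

Yes

No period or room among the givens repeats a symbol, and propagating forced cells runs into no contradiction.
One valid completion exists (for instance, 7 5 3 1 6 2 4 / 2 4 6 7 5 3 1 / 5 2 1 6 7 4 3 / 6 7 4 3 1 5 2 / 4 3 7 5 2 1 6 / 3 1 5 2 4 6 7 / 1 6 2 4 3 7 5).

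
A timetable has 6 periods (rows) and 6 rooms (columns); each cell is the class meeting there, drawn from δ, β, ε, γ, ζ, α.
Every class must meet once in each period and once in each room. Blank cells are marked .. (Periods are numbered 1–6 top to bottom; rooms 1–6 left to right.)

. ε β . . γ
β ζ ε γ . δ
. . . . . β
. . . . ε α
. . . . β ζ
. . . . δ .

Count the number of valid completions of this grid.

Period 1, room 1: eliminating its period and room leaves {δ, ζ, α}.
Period 1, room 4: eliminating its period and room leaves {δ, ζ, α}.
Period 1, room 5: eliminating its period and room leaves {ζ, α}.
Period 2, room 5: eliminating its period and room leaves {α}.
Period 3, room 1: eliminating its period and room leaves {δ, ε, γ, ζ, α}.
Period 3, room 2: eliminating its period and room leaves {δ, γ, α}.
Period 3, room 3: eliminating its period and room leaves {δ, γ, ζ, α}.
Period 3, room 4: eliminating its period and room leaves {δ, ε, ζ, α}.
Period 3, room 5: eliminating its period and room leaves {γ, ζ, α}.
Period 4, room 1: eliminating its period and room leaves {δ, γ, ζ}.
Period 4, room 2: eliminating its period and room leaves {δ, β, γ}.
Period 4, room 3: eliminating its period and room leaves {δ, γ, ζ}.
Period 4, room 4: eliminating its period and room leaves {δ, β, ζ}.
Period 5, room 1: eliminating its period and room leaves {δ, ε, γ, α}.
Period 5, room 2: eliminating its period and room leaves {δ, γ, α}.
Period 5, room 3: eliminating its period and room leaves {δ, γ, α}.
Period 5, room 4: eliminating its period and room leaves {δ, ε, α}.
Period 6, room 1: eliminating its period and room leaves {ε, γ, ζ, α}.
Period 6, room 2: eliminating its period and room leaves {β, γ, α}.
Period 6, room 3: eliminating its period and room leaves {γ, ζ, α}.
Period 6, room 4: eliminating its period and room leaves {β, ε, ζ, α}.
Period 6, room 6: eliminating its period and room leaves {ε}.
Enumerating the assignments across these blanks that avoid any period or room repeat gives 28 completions.

28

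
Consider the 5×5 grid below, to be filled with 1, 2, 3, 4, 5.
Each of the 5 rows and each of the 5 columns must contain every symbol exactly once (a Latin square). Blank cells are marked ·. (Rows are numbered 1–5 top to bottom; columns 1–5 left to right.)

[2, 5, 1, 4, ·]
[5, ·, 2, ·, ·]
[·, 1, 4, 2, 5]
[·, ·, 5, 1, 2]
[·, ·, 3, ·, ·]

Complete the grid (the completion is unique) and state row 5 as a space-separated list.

Row 5, column 4: row 5 has {3} and column 4 has {1, 2, 4}, leaving only 5.
Row 1, column 5: row 1 has {1, 2, 4, 5} and column 5 has {2, 5}, leaving only 3.
Row 2, column 4: row 2 has {2, 5} and column 4 has {1, 2, 4, 5}, leaving only 3.
Row 2, column 2: row 2 has {2, 3, 5} and column 2 has {1, 5}, leaving only 4.
Row 5, column 2: row 5 has {3, 5} and column 2 has {1, 4, 5}, leaving only 2.
Row 2, column 5: row 2 has {2, 3, 4, 5} and column 5 has {2, 3, 5}, leaving only 1.
Row 5, column 5: row 5 has {2, 3, 5} and column 5 has {1, 2, 3, 5}, leaving only 4.
Row 5, column 1: row 5 has {2, 3, 4, 5} and column 1 has {2, 5}, leaving only 1.
So row 5 reads: 1 2 3 5 4.

1 2 3 5 4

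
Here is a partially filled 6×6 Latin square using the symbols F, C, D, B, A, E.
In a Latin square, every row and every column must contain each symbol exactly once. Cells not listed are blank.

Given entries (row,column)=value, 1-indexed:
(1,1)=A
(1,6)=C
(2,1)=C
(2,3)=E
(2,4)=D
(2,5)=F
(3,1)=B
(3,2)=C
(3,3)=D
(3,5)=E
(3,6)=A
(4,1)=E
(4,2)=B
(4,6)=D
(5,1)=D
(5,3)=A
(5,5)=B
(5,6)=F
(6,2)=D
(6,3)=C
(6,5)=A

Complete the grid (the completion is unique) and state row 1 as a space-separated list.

A F B E D C

Row 1, column 5: row 1 has {C, A} and column 5 has {F, B, A, E}, leaving only D.
Row 2, column 2: row 2 has {F, C, D, E} and column 2 has {C, D, B}, leaving only A.
Row 2, column 6: row 2 has {F, C, D, A, E} and column 6 has {F, C, D, A}, leaving only B.
Row 3, column 4: row 3 has {C, D, B, A, E} and column 4 has {D}, leaving only F.
Row 4, column 3: row 4 has {D, B, E} and column 3 has {C, D, A, E}, leaving only F.
Row 1, column 3: row 1 has {C, D, A} and column 3 has {F, C, D, A, E}, leaving only B.
Row 1, column 4: row 1 has {C, D, B, A} and column 4 has {F, D}, leaving only E.
Row 1, column 2: row 1 has {C, D, B, A, E} and column 2 has {C, D, B, A}, leaving only F.
So row 1 reads: A F B E D C.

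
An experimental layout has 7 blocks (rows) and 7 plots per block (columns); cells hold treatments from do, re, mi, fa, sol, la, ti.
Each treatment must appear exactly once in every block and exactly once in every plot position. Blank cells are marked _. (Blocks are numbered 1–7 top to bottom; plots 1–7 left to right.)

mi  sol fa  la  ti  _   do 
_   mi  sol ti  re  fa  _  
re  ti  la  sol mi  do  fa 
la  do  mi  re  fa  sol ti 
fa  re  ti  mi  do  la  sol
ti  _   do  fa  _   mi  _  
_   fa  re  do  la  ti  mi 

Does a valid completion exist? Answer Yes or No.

No block or plot among the givens repeats a symbol, and propagating forced cells runs into no contradiction.
One valid completion exists (for instance, mi sol fa la ti re do / do mi sol ti re fa la / re ti la sol mi do fa / la do mi re fa sol ti / fa re ti mi do la sol / ti la do fa sol mi re / sol fa re do la ti mi).

Yes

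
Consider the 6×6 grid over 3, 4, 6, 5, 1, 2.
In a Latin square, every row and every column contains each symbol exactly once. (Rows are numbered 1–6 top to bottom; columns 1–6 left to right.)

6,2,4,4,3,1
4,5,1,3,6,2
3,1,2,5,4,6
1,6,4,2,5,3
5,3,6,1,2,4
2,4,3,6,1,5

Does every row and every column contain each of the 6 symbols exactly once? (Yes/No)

No

Row 1 contains 4 twice (at columns 3 and 4), so it is not a permutation.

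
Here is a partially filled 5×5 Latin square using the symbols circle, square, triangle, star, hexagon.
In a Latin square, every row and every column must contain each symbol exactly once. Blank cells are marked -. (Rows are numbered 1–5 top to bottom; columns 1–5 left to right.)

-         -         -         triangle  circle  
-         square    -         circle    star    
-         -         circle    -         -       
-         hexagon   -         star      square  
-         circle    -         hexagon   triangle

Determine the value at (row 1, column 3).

square

Row 1, column 2: row 1 has {circle, triangle} and column 2 has {circle, square, hexagon}, leaving only star.
Row 3, column 2: row 3 has {circle} and column 2 has {circle, square, star, hexagon}, leaving only triangle.
Row 3, column 4: row 3 has {circle, triangle} and column 4 has {circle, triangle, star, hexagon}, leaving only square.
Row 3, column 5: row 3 has {circle, square, triangle} and column 5 has {circle, square, triangle, star}, leaving only hexagon.
Row 3, column 1: row 3 has {circle, square, triangle, hexagon} and column 1 has {}, leaving only star.
Row 4, column 3: row 4 has {square, star, hexagon} and column 3 has {circle}, leaving only triangle.
Row 2, column 3: row 2 has {circle, square, star} and column 3 has {circle, triangle}, leaving only hexagon.
Row 1 already has {circle, triangle, star} and column 3 already has {circle, triangle, hexagon}, so row 1, column 3 must be square.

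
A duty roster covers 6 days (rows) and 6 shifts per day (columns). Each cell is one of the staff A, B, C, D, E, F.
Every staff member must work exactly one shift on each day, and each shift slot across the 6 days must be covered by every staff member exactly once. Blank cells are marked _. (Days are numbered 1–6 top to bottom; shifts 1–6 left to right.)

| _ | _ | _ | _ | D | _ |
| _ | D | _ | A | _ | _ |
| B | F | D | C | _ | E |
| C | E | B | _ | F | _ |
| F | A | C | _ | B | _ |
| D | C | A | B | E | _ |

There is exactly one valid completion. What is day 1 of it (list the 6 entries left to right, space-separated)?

A B E F D C

Day 1, shift 2: day 1 has {D} and shift 2 has {A, C, D, E, F}, leaving only B.
Day 2, shift 1: day 2 has {A, D} and shift 1 has {B, C, D, F}, leaving only E.
Day 1, shift 1: day 1 has {B, D} and shift 1 has {B, C, D, E, F}, leaving only A.
Day 2, shift 3: day 2 has {A, D, E} and shift 3 has {A, B, C, D}, leaving only F.
Day 1, shift 3: day 1 has {A, B, D} and shift 3 has {A, B, C, D, F}, leaving only E.
Day 1, shift 4: day 1 has {A, B, D, E} and shift 4 has {A, B, C}, leaving only F.
Day 1, shift 6: day 1 has {A, B, D, E, F} and shift 6 has {E}, leaving only C.
So day 1 reads: A B E F D C.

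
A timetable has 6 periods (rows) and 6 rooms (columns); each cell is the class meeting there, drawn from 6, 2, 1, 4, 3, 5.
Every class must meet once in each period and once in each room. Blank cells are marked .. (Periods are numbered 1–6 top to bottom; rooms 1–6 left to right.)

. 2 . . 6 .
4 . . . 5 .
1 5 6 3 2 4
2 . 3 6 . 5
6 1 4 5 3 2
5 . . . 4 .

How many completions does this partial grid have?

4

Period 1, room 1: eliminating its period and room leaves {3}.
Period 1, room 3: eliminating its period and room leaves {1, 5}.
Period 1, room 4: eliminating its period and room leaves {1, 4}.
Period 1, room 6: eliminating its period and room leaves {1, 3}.
Period 2, room 2: eliminating its period and room leaves {6, 3}.
Period 2, room 3: eliminating its period and room leaves {2, 1}.
Period 2, room 4: eliminating its period and room leaves {2, 1}.
Period 2, room 6: eliminating its period and room leaves {6, 1, 3}.
Period 4, room 2: eliminating its period and room leaves {4}.
Period 4, room 5: eliminating its period and room leaves {1}.
Period 6, room 2: eliminating its period and room leaves {6, 3}.
Period 6, room 3: eliminating its period and room leaves {2, 1}.
Period 6, room 4: eliminating its period and room leaves {2, 1}.
Period 6, room 6: eliminating its period and room leaves {6, 1, 3}.
Enumerating the assignments across these blanks that avoid any period or room repeat gives 4 completions.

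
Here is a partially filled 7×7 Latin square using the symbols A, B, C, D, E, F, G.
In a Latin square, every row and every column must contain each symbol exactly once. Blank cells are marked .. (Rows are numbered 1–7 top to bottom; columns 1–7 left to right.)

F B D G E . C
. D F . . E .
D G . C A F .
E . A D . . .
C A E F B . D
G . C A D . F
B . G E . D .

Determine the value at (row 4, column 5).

Row 1, column 6: row 1 has {B, C, D, E, F, G} and column 6 has {D, E, F}, leaving only A.
Row 2, column 1: row 2 has {D, E, F} and column 1 has {B, C, D, E, F, G}, leaving only A.
Row 2, column 4: row 2 has {A, D, E, F} and column 4 has {A, C, D, E, F, G}, leaving only B.
Row 2, column 7: row 2 has {A, B, D, E, F} and column 7 has {C, D, F}, leaving only G.
Row 2, column 5: row 2 has {A, B, D, E, F, G} and column 5 has {A, B, D, E}, leaving only C.
Row 3, column 3: row 3 has {A, C, D, F, G} and column 3 has {A, C, D, E, F, G}, leaving only B.
Row 3, column 7: row 3 has {A, B, C, D, F, G} and column 7 has {C, D, F, G}, leaving only E.
Row 4, column 7: row 4 has {A, D, E} and column 7 has {C, D, E, F, G}, leaving only B.
Row 5, column 6: row 5 has {A, B, C, D, E, F} and column 6 has {A, D, E, F}, leaving only G.
Row 4, column 6: row 4 has {A, B, D, E} and column 6 has {A, D, E, F, G}, leaving only C.
Row 4, column 2: row 4 has {A, B, C, D, E} and column 2 has {A, B, D, G}, leaving only F.
Row 4 already has {A, B, C, D, E, F} and column 5 already has {A, B, C, D, E}, so row 4, column 5 must be G.

G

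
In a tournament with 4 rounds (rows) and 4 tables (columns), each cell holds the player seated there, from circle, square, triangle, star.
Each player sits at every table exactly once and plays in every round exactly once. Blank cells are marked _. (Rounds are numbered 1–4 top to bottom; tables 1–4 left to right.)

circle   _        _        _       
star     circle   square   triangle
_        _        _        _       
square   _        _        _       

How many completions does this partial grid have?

4

Round 1, table 2: eliminating its round and table leaves {square, triangle, star}.
Round 1, table 3: eliminating its round and table leaves {triangle, star}.
Round 1, table 4: eliminating its round and table leaves {square, star}.
Round 3, table 1: eliminating its round and table leaves {triangle}.
Round 3, table 2: eliminating its round and table leaves {square, triangle, star}.
Round 3, table 3: eliminating its round and table leaves {circle, triangle, star}.
Round 3, table 4: eliminating its round and table leaves {circle, square, star}.
Round 4, table 2: eliminating its round and table leaves {triangle, star}.
Round 4, table 3: eliminating its round and table leaves {circle, triangle, star}.
Round 4, table 4: eliminating its round and table leaves {circle, star}.
Enumerating the assignments across these blanks that avoid any round or table repeat gives 4 completions.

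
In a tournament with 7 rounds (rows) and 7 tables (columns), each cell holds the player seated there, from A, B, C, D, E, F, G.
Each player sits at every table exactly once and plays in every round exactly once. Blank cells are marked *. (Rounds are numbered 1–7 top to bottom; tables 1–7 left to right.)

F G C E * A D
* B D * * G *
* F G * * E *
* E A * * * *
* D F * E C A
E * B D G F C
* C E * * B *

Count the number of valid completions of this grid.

Round 1, table 5: eliminating its round and table leaves {B}.
Round 2, table 1: eliminating its round and table leaves {A, C}.
Round 2, table 4: eliminating its round and table leaves {A, C, F}.
Round 2, table 5: eliminating its round and table leaves {A, C, F}.
Round 2, table 7: eliminating its round and table leaves {E, F}.
Round 3, table 1: eliminating its round and table leaves {A, B, C, D}.
Round 3, table 4: eliminating its round and table leaves {A, B, C}.
Round 3, table 5: eliminating its round and table leaves {A, B, C, D}.
Round 3, table 7: eliminating its round and table leaves {B}.
Round 4, table 1: eliminating its round and table leaves {B, C, D, G}.
Round 4, table 4: eliminating its round and table leaves {B, C, F, G}.
Round 4, table 5: eliminating its round and table leaves {B, C, D, F}.
Round 4, table 6: eliminating its round and table leaves {D}.
Round 4, table 7: eliminating its round and table leaves {B, F, G}.
Round 5, table 1: eliminating its round and table leaves {B, G}.
Round 5, table 4: eliminating its round and table leaves {B, G}.
Round 6, table 2: eliminating its round and table leaves {A}.
Round 7, table 1: eliminating its round and table leaves {A, D, G}.
Round 7, table 4: eliminating its round and table leaves {A, F, G}.
Round 7, table 5: eliminating its round and table leaves {A, D, F}.
Round 7, table 7: eliminating its round and table leaves {F, G}.
Enumerating the assignments across these blanks that avoid any round or table repeat gives 14 completions.

14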